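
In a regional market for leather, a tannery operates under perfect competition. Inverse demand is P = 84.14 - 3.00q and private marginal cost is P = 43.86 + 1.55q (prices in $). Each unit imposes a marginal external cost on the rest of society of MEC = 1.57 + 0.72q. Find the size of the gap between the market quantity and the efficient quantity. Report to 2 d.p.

Market equilibrium (private): 43.86 + 1.55q = 84.14 - 3.00q → q_m = 8.8527.
Social marginal cost = private MC + MEC = 45.43 + 2.27q.
Set SMC = demand: 45.43 + 2.27q = 84.14 - 3.00q → q* = 7.3454.
Gap = |8.8527 − 7.3454| = 1.5073.

1.51 units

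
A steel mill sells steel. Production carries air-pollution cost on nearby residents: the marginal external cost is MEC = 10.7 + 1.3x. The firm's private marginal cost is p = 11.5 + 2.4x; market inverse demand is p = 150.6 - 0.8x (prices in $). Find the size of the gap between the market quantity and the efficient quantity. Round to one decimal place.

Market equilibrium (private): 11.5 + 2.4x = 150.6 - 0.8x → x_m = 43.4688.
Social marginal cost = private MC + MEC = 22.2 + 3.7x.
Set SMC = demand: 22.2 + 3.7x = 150.6 - 0.8x → x* = 28.5333.
Gap = |43.4688 − 28.5333| = 14.9355.

14.9 units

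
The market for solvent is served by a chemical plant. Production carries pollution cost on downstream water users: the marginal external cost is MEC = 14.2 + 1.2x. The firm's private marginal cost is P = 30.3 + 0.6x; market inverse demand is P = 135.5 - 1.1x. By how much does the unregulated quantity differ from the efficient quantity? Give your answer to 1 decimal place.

30.5 units

Market equilibrium (private): 30.3 + 0.6x = 135.5 - 1.1x → x_m = 61.8824.
Social marginal cost = private MC + MEC = 44.5 + 1.8x.
Set SMC = demand: 44.5 + 1.8x = 135.5 - 1.1x → x* = 31.3793.
Gap = |61.8824 − 31.3793| = 30.5031.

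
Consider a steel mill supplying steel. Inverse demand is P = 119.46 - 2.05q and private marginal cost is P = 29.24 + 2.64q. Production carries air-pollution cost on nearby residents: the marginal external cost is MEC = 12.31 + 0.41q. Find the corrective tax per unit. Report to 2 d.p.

Social marginal cost = private MC + MEC = 41.55 + 3.05q.
Set SMC = demand: 41.55 + 3.05q = 119.46 - 2.05q → q* = 15.2765.
The Pigouvian tax equals MEC at q*: 12.31 + 0.41×15.2765 = 18.5734.

tax = 18.57 per unit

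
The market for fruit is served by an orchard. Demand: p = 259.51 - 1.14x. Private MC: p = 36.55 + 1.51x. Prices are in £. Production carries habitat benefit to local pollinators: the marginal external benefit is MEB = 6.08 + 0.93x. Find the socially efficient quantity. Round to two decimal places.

Social marginal cost = private MC − MEB = 30.47 + 0.58x.
Set SMC = demand: 30.47 + 0.58x = 259.51 - 1.14x → x* = 133.1628.

x* = 133.16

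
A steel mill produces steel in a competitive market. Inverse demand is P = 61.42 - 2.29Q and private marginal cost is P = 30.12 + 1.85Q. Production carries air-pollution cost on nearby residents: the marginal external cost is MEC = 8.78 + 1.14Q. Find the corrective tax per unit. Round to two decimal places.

Social marginal cost = private MC + MEC = 38.90 + 2.99Q.
Set SMC = demand: 38.90 + 2.99Q = 61.42 - 2.29Q → Q* = 4.2652.
The Pigouvian tax equals MEC at Q*: 8.78 + 1.14×4.2652 = 13.6423.

tax = 13.64 per unit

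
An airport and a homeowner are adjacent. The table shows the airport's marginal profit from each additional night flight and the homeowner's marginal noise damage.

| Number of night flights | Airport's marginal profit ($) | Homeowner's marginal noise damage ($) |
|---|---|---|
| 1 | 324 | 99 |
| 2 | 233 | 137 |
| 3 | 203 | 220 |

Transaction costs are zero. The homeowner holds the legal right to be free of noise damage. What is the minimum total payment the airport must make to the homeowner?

Efficient level: marginal profit ≥ marginal noise damage through level 2, so k* = 2.
With the homeowner holding the right, the airport must at least compensate total damage at k*: 99 + 137 = 236.

$236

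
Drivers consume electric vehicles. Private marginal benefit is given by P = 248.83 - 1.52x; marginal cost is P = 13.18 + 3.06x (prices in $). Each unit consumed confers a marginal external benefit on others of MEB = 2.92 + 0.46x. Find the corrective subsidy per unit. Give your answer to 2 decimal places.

Social marginal benefit = demand + MEB = 251.75 - 1.06x.
Set SMB = MC: 251.75 - 1.06x = 13.18 + 3.06x → x* = 57.9053.
The Pigouvian subsidy equals MEB at x*: 2.92 + 0.46×57.9053 = 29.5564.

subsidy = $29.56 per unit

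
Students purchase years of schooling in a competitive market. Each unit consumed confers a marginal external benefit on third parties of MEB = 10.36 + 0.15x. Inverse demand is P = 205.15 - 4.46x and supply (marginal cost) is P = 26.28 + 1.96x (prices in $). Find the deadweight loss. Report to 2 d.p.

Market equilibrium (private): 26.28 + 1.96x = 205.15 - 4.46x → x_m = 27.8614.
Social marginal benefit = demand + MEB = 215.51 - 4.31x.
Set SMB = MC: 215.51 - 4.31x = 26.28 + 1.96x → x* = 30.1802.
Height of the DWL triangle at x_m is SMB(x_m) − MC(x_m) = MEB(x_m) = 14.5392.
DWL = ½ × 2.3188 × 14.5392 = 16.8567.

DWL = $16.86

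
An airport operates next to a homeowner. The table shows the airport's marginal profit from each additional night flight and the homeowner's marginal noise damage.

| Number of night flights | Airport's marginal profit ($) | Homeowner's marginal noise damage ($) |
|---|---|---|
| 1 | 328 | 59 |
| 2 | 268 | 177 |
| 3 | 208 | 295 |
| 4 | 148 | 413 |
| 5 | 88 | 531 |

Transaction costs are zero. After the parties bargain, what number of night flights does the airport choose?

Bargaining reaches the level where marginal profit last exceeds marginal noise damage.
That holds through level 2 (268 ≥ 177) but not at 3 (208 < 295).

2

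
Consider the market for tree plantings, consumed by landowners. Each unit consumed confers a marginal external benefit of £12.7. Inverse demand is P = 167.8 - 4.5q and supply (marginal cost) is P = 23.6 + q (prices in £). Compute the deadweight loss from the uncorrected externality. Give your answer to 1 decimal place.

DWL = £14.7

Market equilibrium (private): 23.6 + q = 167.8 - 4.5q → q_m = 26.2182.
Social marginal benefit = demand + MEB = 180.5 - 4.5q.
Set SMB = MC: 180.5 - 4.5q = 23.6 + q → q* = 28.5273.
The welfare-loss triangle has base |q_m − q*| and height MEB(q_m) (the vertical gap between SMB and MC is zero at q* and MEB at q_m).
DWL = ½ × 2.3091 × 12.7000 = 14.6628.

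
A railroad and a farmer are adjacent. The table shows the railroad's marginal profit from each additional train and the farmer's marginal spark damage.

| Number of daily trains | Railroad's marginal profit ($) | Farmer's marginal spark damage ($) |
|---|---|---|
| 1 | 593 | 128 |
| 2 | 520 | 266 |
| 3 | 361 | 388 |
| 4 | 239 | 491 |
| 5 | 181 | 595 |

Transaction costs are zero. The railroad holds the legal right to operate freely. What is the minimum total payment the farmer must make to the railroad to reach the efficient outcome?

$781

Left alone the railroad would choose level 5 (marginal profit stays positive).
Efficient level: k* = 2 (marginal profit ≥ marginal spark damage through 2).
The farmer must at least cover the railroad's forgone profit from cutting 5→2: 361 + 239 + 181 = 781.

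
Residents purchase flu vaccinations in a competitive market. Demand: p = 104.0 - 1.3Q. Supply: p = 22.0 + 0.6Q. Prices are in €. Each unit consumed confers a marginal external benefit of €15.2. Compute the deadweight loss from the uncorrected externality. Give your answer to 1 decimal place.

Market equilibrium (private): 22.0 + 0.6Q = 104.0 - 1.3Q → Q_m = 43.1579.
Social marginal benefit = demand + MEB = 119.2 - 1.3Q.
Set SMB = MC: 119.2 - 1.3Q = 22.0 + 0.6Q → Q* = 51.1579.
Height of the DWL triangle at Q_m is SMB(Q_m) − MC(Q_m) = MEB(Q_m) = 15.2000.
DWL = ½ × 8.0000 × 15.2000 = 60.8000.

DWL = €60.8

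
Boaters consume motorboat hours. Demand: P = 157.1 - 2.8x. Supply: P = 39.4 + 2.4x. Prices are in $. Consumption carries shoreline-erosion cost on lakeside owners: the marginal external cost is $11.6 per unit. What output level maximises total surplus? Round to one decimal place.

x* = 20.4

Social marginal benefit = demand − MEC = 145.5 - 2.8x.
Set SMB = MC: 145.5 - 2.8x = 39.4 + 2.4x → x* = 20.4038.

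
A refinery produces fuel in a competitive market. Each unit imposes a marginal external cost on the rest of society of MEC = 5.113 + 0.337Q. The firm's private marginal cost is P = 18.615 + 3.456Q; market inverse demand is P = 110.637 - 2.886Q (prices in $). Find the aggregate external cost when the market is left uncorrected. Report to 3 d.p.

$109.665

Market equilibrium (private): 18.615 + 3.456Q = 110.637 - 2.886Q → Q_m = 14.5099.
Total external cost = ∫₀^{Q_m} (5.113 + 0.337Q) dQ = 5.113×14.5099 + ½×0.337×14.5099² = 109.6646.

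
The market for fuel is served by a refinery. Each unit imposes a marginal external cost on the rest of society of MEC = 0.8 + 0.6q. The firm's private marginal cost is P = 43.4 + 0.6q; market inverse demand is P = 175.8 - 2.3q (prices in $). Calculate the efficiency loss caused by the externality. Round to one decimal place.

Market equilibrium (private): 43.4 + 0.6q = 175.8 - 2.3q → q_m = 45.6552.
Social marginal cost = private MC + MEC = 44.2 + 1.2q.
Set SMC = demand: 44.2 + 1.2q = 175.8 - 2.3q → q* = 37.6000.
Between q* and q_m the wedge SMC − demand runs linearly from 0 to MEC(q_m), so the loss is a triangle.
DWL = ½ × 8.0552 × 28.1931 = 113.5505.

DWL = $113.6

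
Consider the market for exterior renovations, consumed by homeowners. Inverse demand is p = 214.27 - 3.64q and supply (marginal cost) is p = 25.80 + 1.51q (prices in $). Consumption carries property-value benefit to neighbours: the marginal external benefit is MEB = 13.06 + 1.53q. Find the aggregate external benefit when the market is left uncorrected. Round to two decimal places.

Market equilibrium (private): 25.80 + 1.51q = 214.27 - 3.64q → q_m = 36.5961.
Total external benefit = ∫₀^{q_m} (13.06 + 1.53q) dq = 13.06×36.5961 + ½×1.53×36.5961² = 1502.4901.

$1502.49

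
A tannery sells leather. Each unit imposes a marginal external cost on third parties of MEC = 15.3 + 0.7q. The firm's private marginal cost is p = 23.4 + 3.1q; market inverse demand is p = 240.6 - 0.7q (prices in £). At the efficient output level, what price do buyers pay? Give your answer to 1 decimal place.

P = £209.2

Social marginal cost = private MC + MEC = 38.7 + 3.8q.
Set SMC = demand: 38.7 + 3.8q = 240.6 - 0.7q → q* = 44.8667.
Consumer price on the demand curve at q*: 240.6 − 0.7×44.8667 = 209.1933.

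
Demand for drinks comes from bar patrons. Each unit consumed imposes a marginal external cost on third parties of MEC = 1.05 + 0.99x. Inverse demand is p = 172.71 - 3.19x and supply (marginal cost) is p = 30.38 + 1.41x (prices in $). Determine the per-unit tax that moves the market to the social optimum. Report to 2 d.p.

tax = $26.07 per unit

Social marginal benefit = demand − MEC = 171.66 - 4.18x.
Set SMB = MC: 171.66 - 4.18x = 30.38 + 1.41x → x* = 25.2737.
The Pigouvian tax equals MEC at x*: 1.05 + 0.99×25.2737 = 26.0710.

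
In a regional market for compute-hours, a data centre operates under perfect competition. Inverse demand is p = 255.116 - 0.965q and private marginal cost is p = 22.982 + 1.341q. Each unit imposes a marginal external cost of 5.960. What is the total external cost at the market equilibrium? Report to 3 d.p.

Market equilibrium (private): 22.982 + 1.341q = 255.116 - 0.965q → q_m = 100.6652.
Total external cost = MEC × q_m = 5.960 × 100.6652 = 599.9646.

599.965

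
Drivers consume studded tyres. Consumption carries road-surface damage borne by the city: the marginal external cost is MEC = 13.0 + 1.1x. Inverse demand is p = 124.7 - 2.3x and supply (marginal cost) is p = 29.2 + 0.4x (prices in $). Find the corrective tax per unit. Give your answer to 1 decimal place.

Social marginal benefit = demand − MEC = 111.7 - 3.4x.
Set SMB = MC: 111.7 - 3.4x = 29.2 + 0.4x → x* = 21.7105.
The Pigouvian tax equals MEC at x*: 13.0 + 1.1×21.7105 = 36.8816.

tax = $36.9 per unit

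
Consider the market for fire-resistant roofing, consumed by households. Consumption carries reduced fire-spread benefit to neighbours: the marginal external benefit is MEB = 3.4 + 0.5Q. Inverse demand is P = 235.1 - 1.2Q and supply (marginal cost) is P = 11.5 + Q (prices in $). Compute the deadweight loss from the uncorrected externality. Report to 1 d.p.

Market equilibrium (private): 11.5 + Q = 235.1 - 1.2Q → Q_m = 101.6364.
Social marginal benefit = demand + MEB = 238.5 - 0.7Q.
Set SMB = MC: 238.5 - 0.7Q = 11.5 + Q → Q* = 133.5294.
Between Q* and Q_m the wedge SMB − MC runs linearly from 0 to MEB(Q_m), so the loss is a triangle.
DWL = ½ × 31.8930 × 54.2182 = 864.5905.

DWL = $864.6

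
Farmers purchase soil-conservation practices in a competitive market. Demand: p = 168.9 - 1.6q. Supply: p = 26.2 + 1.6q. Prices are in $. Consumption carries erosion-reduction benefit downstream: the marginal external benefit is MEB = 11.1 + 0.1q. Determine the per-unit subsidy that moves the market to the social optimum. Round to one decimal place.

subsidy = $16.1 per unit

Social marginal benefit = demand + MEB = 180.0 - 1.5q.
Set SMB = MC: 180.0 - 1.5q = 26.2 + 1.6q → q* = 49.6129.
The Pigouvian subsidy equals MEB at q*: 11.1 + 0.1×49.6129 = 16.0613.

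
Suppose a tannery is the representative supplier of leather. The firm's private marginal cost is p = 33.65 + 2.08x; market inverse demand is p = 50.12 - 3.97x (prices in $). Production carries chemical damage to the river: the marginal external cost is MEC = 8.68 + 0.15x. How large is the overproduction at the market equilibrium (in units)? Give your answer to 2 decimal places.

Market equilibrium (private): 33.65 + 2.08x = 50.12 - 3.97x → x_m = 2.7223.
Social marginal cost = private MC + MEC = 42.33 + 2.23x.
Set SMC = demand: 42.33 + 2.23x = 50.12 - 3.97x → x* = 1.2565.
Gap = |2.7223 − 1.2565| = 1.4658.

1.47 units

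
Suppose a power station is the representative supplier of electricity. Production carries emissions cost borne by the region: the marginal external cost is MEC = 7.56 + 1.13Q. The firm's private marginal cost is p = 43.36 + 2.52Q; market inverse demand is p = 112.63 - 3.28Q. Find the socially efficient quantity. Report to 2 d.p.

Q* = 8.90

Social marginal cost = private MC + MEC = 50.92 + 3.65Q.
Set SMC = demand: 50.92 + 3.65Q = 112.63 - 3.28Q → Q* = 8.9048.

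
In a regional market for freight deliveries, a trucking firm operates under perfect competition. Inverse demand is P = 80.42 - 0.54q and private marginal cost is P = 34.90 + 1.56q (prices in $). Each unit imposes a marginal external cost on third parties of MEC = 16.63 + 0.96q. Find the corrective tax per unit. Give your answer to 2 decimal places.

tax = $25.69 per unit

Social marginal cost = private MC + MEC = 51.53 + 2.52q.
Set SMC = demand: 51.53 + 2.52q = 80.42 - 0.54q → q* = 9.4412.
The Pigouvian tax equals MEC at q*: 16.63 + 0.96×9.4412 = 25.6936.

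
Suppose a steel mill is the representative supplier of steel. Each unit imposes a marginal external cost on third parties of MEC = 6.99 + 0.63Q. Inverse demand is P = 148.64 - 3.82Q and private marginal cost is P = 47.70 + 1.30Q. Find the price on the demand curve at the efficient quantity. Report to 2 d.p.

P = 86.22

Social marginal cost = private MC + MEC = 54.69 + 1.93Q.
Set SMC = demand: 54.69 + 1.93Q = 148.64 - 3.82Q → Q* = 16.3391.
Consumer price on the demand curve at Q*: 148.64 − 3.82×16.3391 = 86.2246.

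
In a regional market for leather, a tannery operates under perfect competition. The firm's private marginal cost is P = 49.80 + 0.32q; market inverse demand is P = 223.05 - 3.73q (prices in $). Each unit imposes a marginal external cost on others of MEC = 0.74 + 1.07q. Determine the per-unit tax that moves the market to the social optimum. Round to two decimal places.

tax = $36.79 per unit

Social marginal cost = private MC + MEC = 50.54 + 1.39q.
Set SMC = demand: 50.54 + 1.39q = 223.05 - 3.73q → q* = 33.6934.
The Pigouvian tax equals MEC at q*: 0.74 + 1.07×33.6934 = 36.7919.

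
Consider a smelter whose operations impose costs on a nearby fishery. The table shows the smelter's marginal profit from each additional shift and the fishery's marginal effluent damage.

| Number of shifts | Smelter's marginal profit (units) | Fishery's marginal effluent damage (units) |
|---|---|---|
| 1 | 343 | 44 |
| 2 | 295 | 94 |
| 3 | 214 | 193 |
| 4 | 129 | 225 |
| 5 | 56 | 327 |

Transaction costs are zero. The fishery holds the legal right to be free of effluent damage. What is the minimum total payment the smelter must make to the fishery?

331

Efficient level: marginal profit ≥ marginal effluent damage through level 3, so k* = 3.
With the fishery holding the right, the smelter must at least compensate total damage at k*: 44 + 94 + 193 = 331.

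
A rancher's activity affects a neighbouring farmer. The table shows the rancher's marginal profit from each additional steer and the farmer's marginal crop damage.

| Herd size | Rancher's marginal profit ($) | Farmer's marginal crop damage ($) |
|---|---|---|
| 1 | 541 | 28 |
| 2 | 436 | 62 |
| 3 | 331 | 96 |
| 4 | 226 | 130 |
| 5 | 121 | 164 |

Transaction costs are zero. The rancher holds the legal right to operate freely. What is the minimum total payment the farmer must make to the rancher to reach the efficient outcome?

Left alone the rancher would choose level 5 (marginal profit stays positive).
Efficient level: k* = 4 (marginal profit ≥ marginal crop damage through 4).
The farmer must at least cover the rancher's forgone profit from cutting 5→4: 121 = 121.

$121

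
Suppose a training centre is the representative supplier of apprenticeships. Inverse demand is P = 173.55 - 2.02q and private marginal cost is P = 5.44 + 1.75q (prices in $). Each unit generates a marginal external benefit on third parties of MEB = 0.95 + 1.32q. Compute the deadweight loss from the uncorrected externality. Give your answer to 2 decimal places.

Market equilibrium (private): 5.44 + 1.75q = 173.55 - 2.02q → q_m = 44.5915.
Social marginal cost = private MC − MEB = 4.49 + 0.43q.
Set SMC = demand: 4.49 + 0.43q = 173.55 - 2.02q → q* = 69.0041.
Height of the DWL triangle at q_m is demand(q_m) − SMC(q_m) = MEB(q_m) = 59.8108.
DWL = ½ × 24.4126 × 59.8108 = 730.0686.

DWL = $730.07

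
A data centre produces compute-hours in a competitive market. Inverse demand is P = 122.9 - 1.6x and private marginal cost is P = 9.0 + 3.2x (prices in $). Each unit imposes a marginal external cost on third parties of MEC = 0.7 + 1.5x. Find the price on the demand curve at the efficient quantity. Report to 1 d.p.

Social marginal cost = private MC + MEC = 9.7 + 4.7x.
Set SMC = demand: 9.7 + 4.7x = 122.9 - 1.6x → x* = 17.9683.
Consumer price on the demand curve at x*: 122.9 − 1.6×17.9683 = 94.1507.

P = $94.2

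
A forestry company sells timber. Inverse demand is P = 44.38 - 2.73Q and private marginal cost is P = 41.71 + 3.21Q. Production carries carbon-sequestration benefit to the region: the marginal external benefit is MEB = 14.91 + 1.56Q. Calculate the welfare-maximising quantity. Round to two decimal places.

Social marginal cost = private MC − MEB = 26.80 + 1.65Q.
Set SMC = demand: 26.80 + 1.65Q = 44.38 - 2.73Q → Q* = 4.0137.

Q* = 4.01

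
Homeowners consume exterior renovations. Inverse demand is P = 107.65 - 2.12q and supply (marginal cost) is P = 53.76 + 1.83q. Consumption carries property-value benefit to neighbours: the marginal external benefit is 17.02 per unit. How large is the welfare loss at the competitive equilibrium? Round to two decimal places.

Market equilibrium (private): 53.76 + 1.83q = 107.65 - 2.12q → q_m = 13.6430.
Social marginal benefit = demand + MEB = 124.67 - 2.12q.
Set SMB = MC: 124.67 - 2.12q = 53.76 + 1.83q → q* = 17.9519.
Between q* and q_m the wedge SMB − MC runs linearly from 0 to MEB(q_m), so the loss is a triangle.
DWL = ½ × 4.3089 × 17.0200 = 36.6687.

DWL = 36.67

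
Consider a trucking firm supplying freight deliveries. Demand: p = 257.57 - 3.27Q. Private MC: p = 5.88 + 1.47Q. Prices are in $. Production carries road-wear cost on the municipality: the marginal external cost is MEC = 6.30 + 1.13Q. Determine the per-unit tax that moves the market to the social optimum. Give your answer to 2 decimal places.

tax = $53.54 per unit

Social marginal cost = private MC + MEC = 12.18 + 2.60Q.
Set SMC = demand: 12.18 + 2.60Q = 257.57 - 3.27Q → Q* = 41.8041.
The Pigouvian tax equals MEC at Q*: 6.30 + 1.13×41.8041 = 53.5386.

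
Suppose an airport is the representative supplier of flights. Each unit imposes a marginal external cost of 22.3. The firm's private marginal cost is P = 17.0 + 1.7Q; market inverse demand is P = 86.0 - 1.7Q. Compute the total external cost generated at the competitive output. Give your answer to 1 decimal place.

452.6

Market equilibrium (private): 17.0 + 1.7Q = 86.0 - 1.7Q → Q_m = 20.2941.
Total external cost = MEC × Q_m = 22.3 × 20.2941 = 452.5584.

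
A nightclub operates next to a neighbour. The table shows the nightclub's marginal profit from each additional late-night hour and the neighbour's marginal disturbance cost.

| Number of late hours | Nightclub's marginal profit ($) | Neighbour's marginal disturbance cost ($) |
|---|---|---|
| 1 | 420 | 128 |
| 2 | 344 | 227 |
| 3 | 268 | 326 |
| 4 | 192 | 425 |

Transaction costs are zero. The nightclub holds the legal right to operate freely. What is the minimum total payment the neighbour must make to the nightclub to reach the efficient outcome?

Left alone the nightclub would choose level 4 (marginal profit stays positive).
Efficient level: k* = 2 (marginal profit ≥ marginal disturbance cost through 2).
The neighbour must at least cover the nightclub's forgone profit from cutting 4→2: 268 + 192 = 460.

$460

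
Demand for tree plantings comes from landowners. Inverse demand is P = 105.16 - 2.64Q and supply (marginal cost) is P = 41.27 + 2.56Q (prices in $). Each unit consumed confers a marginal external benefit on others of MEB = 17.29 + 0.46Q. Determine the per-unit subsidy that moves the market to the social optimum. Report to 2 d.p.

subsidy = $25.17 per unit

Social marginal benefit = demand + MEB = 122.45 - 2.18Q.
Set SMB = MC: 122.45 - 2.18Q = 41.27 + 2.56Q → Q* = 17.1266.
The Pigouvian subsidy equals MEB at Q*: 17.29 + 0.46×17.1266 = 25.1682.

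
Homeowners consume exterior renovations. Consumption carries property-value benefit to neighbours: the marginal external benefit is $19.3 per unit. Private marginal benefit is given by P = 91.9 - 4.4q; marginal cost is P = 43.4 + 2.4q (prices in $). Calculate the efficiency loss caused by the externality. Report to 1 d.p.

DWL = $27.4

Market equilibrium (private): 43.4 + 2.4q = 91.9 - 4.4q → q_m = 7.1324.
Social marginal benefit = demand + MEB = 111.2 - 4.4q.
Set SMB = MC: 111.2 - 4.4q = 43.4 + 2.4q → q* = 9.9706.
Between q* and q_m the wedge SMB − MC runs linearly from 0 to MEB(q_m), so the loss is a triangle.
DWL = ½ × 2.8382 × 19.3000 = 27.3886.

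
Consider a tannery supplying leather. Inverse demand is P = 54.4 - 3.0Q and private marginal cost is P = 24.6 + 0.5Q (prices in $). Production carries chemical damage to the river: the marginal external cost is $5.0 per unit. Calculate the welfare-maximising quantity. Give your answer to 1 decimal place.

Social marginal cost = private MC + MEC = 29.6 + 0.5Q.
Set SMC = demand: 29.6 + 0.5Q = 54.4 - 3.0Q → Q* = 7.0857.

Q* = 7.1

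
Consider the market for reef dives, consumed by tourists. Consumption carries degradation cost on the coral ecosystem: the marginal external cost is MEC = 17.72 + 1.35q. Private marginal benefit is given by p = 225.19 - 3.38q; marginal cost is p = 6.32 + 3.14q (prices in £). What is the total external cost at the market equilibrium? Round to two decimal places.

£1355.49

Market equilibrium (private): 6.32 + 3.14q = 225.19 - 3.38q → q_m = 33.5690.
Total external cost = ∫₀^{q_m} (17.72 + 1.35q) dq = 17.72×33.5690 + ½×1.35×33.5690² = 1355.4852.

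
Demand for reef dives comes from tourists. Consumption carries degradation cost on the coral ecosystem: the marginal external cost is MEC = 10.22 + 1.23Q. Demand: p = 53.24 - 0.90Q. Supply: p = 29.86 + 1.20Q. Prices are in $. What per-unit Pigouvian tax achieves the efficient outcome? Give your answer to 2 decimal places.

tax = $15.08 per unit

Social marginal benefit = demand − MEC = 43.02 - 2.13Q.
Set SMB = MC: 43.02 - 2.13Q = 29.86 + 1.20Q → Q* = 3.9520.
The Pigouvian tax equals MEC at Q*: 10.22 + 1.23×3.9520 = 15.0810.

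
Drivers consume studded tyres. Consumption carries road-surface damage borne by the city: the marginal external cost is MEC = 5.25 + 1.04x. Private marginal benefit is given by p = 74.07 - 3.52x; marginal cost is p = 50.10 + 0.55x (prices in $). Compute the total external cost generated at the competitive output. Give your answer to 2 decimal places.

$48.96

Market equilibrium (private): 50.10 + 0.55x = 74.07 - 3.52x → x_m = 5.8894.
Total external cost = ∫₀^{x_m} (5.25 + 1.04x) dx = 5.25×5.8894 + ½×1.04×5.8894² = 48.9556.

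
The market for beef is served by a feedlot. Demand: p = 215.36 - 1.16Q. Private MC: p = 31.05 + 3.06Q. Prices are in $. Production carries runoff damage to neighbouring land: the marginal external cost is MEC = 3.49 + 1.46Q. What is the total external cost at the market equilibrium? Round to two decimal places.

Market equilibrium (private): 31.05 + 3.06Q = 215.36 - 1.16Q → Q_m = 43.6754.
Total external cost = ∫₀^{Q_m} (3.49 + 1.46Q) dQ = 3.49×43.6754 + ½×1.46×43.6754² = 1544.9318.

$1544.93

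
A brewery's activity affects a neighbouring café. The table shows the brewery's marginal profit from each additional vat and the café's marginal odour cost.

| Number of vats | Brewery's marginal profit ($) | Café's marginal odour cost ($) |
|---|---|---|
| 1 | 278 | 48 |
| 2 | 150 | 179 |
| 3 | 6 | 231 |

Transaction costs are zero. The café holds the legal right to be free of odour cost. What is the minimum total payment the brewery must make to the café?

$48

Efficient level: marginal profit ≥ marginal odour cost through level 1, so k* = 1.
With the café holding the right, the brewery must at least compensate total damage at k*: 48 = 48.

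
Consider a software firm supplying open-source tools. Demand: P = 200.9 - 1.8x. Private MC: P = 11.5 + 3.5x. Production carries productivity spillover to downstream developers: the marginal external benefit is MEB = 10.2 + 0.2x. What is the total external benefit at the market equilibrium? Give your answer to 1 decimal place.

Market equilibrium (private): 11.5 + 3.5x = 200.9 - 1.8x → x_m = 35.7358.
Total external benefit = ∫₀^{x_m} (10.2 + 0.2x) dx = 10.2×35.7358 + ½×0.2×35.7358² = 492.2099.

492.2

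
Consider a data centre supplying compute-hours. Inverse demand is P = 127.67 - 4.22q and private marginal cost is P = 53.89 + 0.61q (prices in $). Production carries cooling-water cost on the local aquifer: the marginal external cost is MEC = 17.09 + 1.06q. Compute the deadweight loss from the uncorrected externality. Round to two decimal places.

DWL = $94.03

Market equilibrium (private): 53.89 + 0.61q = 127.67 - 4.22q → q_m = 15.2754.
Social marginal cost = private MC + MEC = 70.98 + 1.67q.
Set SMC = demand: 70.98 + 1.67q = 127.67 - 4.22q → q* = 9.6248.
Between q* and q_m the wedge SMC − demand runs linearly from 0 to MEC(q_m), so the loss is a triangle.
DWL = ½ × 5.6506 × 33.2819 = 94.0314.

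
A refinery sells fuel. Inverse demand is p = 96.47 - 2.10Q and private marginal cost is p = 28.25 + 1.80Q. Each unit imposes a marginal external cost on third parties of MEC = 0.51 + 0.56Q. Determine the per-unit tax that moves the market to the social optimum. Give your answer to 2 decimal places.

tax = 9.01 per unit

Social marginal cost = private MC + MEC = 28.76 + 2.36Q.
Set SMC = demand: 28.76 + 2.36Q = 96.47 - 2.10Q → Q* = 15.1816.
The Pigouvian tax equals MEC at Q*: 0.51 + 0.56×15.1816 = 9.0117.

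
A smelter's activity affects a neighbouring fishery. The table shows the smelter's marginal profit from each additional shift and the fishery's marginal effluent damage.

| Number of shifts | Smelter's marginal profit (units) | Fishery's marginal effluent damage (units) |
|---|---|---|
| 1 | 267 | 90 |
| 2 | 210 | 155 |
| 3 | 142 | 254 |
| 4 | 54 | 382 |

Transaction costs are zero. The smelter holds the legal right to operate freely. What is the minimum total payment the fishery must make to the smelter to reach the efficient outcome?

196

Left alone the smelter would choose level 4 (marginal profit stays positive).
Efficient level: k* = 2 (marginal profit ≥ marginal effluent damage through 2).
The fishery must at least cover the smelter's forgone profit from cutting 4→2: 142 + 54 = 196.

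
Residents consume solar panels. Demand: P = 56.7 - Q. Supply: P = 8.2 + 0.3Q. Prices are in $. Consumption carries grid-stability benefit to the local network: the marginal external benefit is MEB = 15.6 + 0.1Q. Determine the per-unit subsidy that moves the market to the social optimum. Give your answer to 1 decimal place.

subsidy = $20.9 per unit

Social marginal benefit = demand + MEB = 72.3 - 0.9Q.
Set SMB = MC: 72.3 - 0.9Q = 8.2 + 0.3Q → Q* = 53.4167.
The Pigouvian subsidy equals MEB at Q*: 15.6 + 0.1×53.4167 = 20.9417.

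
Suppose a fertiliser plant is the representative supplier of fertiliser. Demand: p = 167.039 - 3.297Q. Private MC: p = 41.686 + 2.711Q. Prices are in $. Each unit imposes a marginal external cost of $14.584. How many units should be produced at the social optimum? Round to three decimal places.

Q* = 18.437

Social marginal cost = private MC + MEC = 56.270 + 2.711Q.
Set SMC = demand: 56.270 + 2.711Q = 167.039 - 3.297Q → Q* = 18.4369.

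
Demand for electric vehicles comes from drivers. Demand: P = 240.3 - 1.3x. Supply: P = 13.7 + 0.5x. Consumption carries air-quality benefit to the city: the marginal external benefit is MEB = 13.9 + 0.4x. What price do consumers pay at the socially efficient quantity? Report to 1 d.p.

P = 17.0

Social marginal benefit = demand + MEB = 254.2 - 0.9x.
Set SMB = MC: 254.2 - 0.9x = 13.7 + 0.5x → x* = 171.7857.
Consumer price on the demand curve at x*: 240.3 − 1.3×171.7857 = 16.9786.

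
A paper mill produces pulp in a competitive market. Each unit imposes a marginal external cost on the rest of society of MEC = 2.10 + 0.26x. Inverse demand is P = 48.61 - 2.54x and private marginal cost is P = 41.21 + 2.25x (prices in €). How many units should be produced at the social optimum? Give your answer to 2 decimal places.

x* = 1.05

Social marginal cost = private MC + MEC = 43.31 + 2.51x.
Set SMC = demand: 43.31 + 2.51x = 48.61 - 2.54x → x* = 1.0495.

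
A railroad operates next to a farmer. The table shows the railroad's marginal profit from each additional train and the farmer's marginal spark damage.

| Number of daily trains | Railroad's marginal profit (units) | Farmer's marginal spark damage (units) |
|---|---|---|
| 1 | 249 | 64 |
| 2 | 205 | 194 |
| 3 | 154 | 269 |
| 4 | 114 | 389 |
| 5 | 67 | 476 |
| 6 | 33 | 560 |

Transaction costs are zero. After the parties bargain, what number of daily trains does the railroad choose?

Bargaining reaches the level where marginal profit last exceeds marginal spark damage.
That holds through level 2 (205 ≥ 194) but not at 3 (154 < 269).

2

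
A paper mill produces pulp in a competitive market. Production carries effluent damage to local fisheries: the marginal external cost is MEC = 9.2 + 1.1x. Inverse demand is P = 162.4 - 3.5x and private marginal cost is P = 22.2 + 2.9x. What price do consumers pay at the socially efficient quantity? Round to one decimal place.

Social marginal cost = private MC + MEC = 31.4 + 4.0x.
Set SMC = demand: 31.4 + 4.0x = 162.4 - 3.5x → x* = 17.4667.
Consumer price on the demand curve at x*: 162.4 − 3.5×17.4667 = 101.2666.

P = 101.3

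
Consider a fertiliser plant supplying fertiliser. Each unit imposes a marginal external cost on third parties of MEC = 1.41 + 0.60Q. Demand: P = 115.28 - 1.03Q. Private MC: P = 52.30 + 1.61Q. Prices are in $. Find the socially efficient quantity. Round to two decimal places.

Q* = 19.00

Social marginal cost = private MC + MEC = 53.71 + 2.21Q.
Set SMC = demand: 53.71 + 2.21Q = 115.28 - 1.03Q → Q* = 19.0031.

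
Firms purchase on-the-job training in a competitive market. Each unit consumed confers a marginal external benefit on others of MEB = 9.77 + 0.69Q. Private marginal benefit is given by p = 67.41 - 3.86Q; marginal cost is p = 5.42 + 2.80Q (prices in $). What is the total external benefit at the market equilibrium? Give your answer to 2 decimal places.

$120.83

Market equilibrium (private): 5.42 + 2.80Q = 67.41 - 3.86Q → Q_m = 9.3078.
Total external benefit = ∫₀^{Q_m} (9.77 + 0.69Q) dQ = 9.77×9.3078 + ½×0.69×9.3078² = 120.8263.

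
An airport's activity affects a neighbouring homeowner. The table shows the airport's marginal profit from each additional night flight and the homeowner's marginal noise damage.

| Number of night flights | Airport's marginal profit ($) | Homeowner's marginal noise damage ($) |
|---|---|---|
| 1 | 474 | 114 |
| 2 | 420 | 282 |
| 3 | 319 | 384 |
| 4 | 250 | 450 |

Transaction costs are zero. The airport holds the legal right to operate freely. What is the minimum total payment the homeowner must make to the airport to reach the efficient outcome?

$569

Left alone the airport would choose level 4 (marginal profit stays positive).
Efficient level: k* = 2 (marginal profit ≥ marginal noise damage through 2).
The homeowner must at least cover the airport's forgone profit from cutting 4→2: 319 + 250 = 569.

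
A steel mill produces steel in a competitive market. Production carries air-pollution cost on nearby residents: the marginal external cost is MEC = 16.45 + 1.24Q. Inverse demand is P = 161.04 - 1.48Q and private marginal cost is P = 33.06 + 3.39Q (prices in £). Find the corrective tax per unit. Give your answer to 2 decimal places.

Social marginal cost = private MC + MEC = 49.51 + 4.63Q.
Set SMC = demand: 49.51 + 4.63Q = 161.04 - 1.48Q → Q* = 18.2537.
The Pigouvian tax equals MEC at Q*: 16.45 + 1.24×18.2537 = 39.0846.

tax = £39.08 per unit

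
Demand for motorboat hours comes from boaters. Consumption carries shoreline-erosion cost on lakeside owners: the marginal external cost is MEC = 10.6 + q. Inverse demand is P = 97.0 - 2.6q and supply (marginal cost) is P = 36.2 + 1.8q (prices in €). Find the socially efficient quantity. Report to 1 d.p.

Social marginal benefit = demand − MEC = 86.4 - 3.6q.
Set SMB = MC: 86.4 - 3.6q = 36.2 + 1.8q → q* = 9.2963.

q* = 9.3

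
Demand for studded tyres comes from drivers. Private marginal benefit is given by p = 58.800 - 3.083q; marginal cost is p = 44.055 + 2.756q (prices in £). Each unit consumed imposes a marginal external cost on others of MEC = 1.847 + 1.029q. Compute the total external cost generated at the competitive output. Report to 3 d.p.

Market equilibrium (private): 44.055 + 2.756q = 58.800 - 3.083q → q_m = 2.5253.
Total external cost = ∫₀^{q_m} (1.847 + 1.029q) dq = 1.847×2.5253 + ½×1.029×2.5253² = 7.9453.

£7.945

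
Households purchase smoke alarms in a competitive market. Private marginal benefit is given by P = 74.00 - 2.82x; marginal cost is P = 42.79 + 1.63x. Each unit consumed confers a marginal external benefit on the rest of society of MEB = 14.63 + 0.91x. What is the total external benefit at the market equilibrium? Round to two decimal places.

124.99

Market equilibrium (private): 42.79 + 1.63x = 74.00 - 2.82x → x_m = 7.0135.
Total external benefit = ∫₀^{x_m} (14.63 + 0.91x) dx = 14.63×7.0135 + ½×0.91×7.0135² = 124.9886.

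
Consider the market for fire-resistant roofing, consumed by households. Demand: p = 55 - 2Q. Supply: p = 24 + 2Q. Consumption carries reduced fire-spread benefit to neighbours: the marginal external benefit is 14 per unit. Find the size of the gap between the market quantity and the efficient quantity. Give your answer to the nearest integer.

Market equilibrium (private): 24 + 2Q = 55 - 2Q → Q_m = 7.7500.
Social marginal benefit = demand + MEB = 69 - 2Q.
Set SMB = MC: 69 - 2Q = 24 + 2Q → Q* = 11.2500.
Gap = |7.7500 − 11.2500| = 3.5000.

4 units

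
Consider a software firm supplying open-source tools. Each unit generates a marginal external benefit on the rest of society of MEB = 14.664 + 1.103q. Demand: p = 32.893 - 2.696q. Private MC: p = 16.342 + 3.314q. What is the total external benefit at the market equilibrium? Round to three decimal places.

44.566

Market equilibrium (private): 16.342 + 3.314q = 32.893 - 2.696q → q_m = 2.7539.
Total external benefit = ∫₀^{q_m} (14.664 + 1.103q) dq = 14.664×2.7539 + ½×1.103×2.7539² = 44.5657.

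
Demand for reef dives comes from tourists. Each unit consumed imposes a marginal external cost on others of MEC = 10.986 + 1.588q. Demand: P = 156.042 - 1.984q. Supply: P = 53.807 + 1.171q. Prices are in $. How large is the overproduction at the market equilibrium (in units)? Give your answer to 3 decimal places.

13.165 units

Market equilibrium (private): 53.807 + 1.171q = 156.042 - 1.984q → q_m = 32.4041.
Social marginal benefit = demand − MEC = 145.056 - 3.572q.
Set SMB = MC: 145.056 - 3.572q = 53.807 + 1.171q → q* = 19.2387.
Gap = |32.4041 − 19.2387| = 13.1654.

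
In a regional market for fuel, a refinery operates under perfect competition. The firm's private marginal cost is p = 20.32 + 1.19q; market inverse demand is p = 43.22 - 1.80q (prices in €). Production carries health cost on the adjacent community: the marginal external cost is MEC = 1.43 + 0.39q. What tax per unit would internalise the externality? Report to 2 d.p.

tax = €3.91 per unit

Social marginal cost = private MC + MEC = 21.75 + 1.58q.
Set SMC = demand: 21.75 + 1.58q = 43.22 - 1.80q → q* = 6.3521.
The Pigouvian tax equals MEC at q*: 1.43 + 0.39×6.3521 = 3.9073.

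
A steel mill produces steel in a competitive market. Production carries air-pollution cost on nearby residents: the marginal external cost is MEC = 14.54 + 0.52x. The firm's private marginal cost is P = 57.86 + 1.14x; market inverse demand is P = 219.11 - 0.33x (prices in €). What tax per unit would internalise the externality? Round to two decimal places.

Social marginal cost = private MC + MEC = 72.40 + 1.66x.
Set SMC = demand: 72.40 + 1.66x = 219.11 - 0.33x → x* = 73.7236.
The Pigouvian tax equals MEC at x*: 14.54 + 0.52×73.7236 = 52.8763.

tax = €52.88 per unit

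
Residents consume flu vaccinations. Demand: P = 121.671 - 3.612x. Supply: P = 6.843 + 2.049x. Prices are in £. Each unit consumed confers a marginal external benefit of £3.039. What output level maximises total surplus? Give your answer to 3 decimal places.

x* = 20.821

Social marginal benefit = demand + MEB = 124.710 - 3.612x.
Set SMB = MC: 124.710 - 3.612x = 6.843 + 2.049x → x* = 20.8209.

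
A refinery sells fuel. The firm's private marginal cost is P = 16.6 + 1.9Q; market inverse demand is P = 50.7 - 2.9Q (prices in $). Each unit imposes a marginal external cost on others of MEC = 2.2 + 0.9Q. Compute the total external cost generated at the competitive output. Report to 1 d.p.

$38.3

Market equilibrium (private): 16.6 + 1.9Q = 50.7 - 2.9Q → Q_m = 7.1042.
Total external cost = ∫₀^{Q_m} (2.2 + 0.9Q) dQ = 2.2×7.1042 + ½×0.9×7.1042² = 38.3406.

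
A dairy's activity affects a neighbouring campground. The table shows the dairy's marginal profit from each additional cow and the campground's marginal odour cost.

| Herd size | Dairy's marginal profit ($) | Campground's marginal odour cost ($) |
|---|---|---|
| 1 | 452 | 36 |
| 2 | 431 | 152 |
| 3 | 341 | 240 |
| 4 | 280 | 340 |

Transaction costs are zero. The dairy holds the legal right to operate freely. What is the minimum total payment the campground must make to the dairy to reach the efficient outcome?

$280

Left alone the dairy would choose level 4 (marginal profit stays positive).
Efficient level: k* = 3 (marginal profit ≥ marginal odour cost through 3).
The campground must at least cover the dairy's forgone profit from cutting 4→3: 280 = 280.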